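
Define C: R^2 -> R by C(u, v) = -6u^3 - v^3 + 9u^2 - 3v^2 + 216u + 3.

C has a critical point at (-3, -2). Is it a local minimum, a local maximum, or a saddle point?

The mixed partial ∂²C/∂u∂v is 0, so the Hessian at any point is diag(C_uu, C_vv) = diag(18(-2u + 1), -6(v + 1)).
At (-3, -2): H = diag(126, 6).
Both eigenvalues are positive, so H is positive definite: a local minimum.

local minimum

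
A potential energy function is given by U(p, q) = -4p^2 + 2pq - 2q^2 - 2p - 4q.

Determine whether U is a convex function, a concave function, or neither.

U is quadratic, so its Hessian is the constant matrix H = [[-8, 2], [2, -4]].
det(H) = 28, tr(H) = -12.
det(H) > 0 and tr(H) < 0, so H is negative definite everywhere: concave.

concave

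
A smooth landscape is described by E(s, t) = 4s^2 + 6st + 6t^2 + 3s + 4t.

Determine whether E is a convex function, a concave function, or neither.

convex

E is quadratic, so its Hessian is the constant matrix H = [[8, 6], [6, 12]].
det(H) = 60, tr(H) = 20.
det(H) > 0 and tr(H) > 0, so H is positive definite everywhere: convex.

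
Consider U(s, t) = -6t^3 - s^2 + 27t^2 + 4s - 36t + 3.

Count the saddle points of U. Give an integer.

1

U separates as a function of s plus a function of t, so ∇U=0 decouples.
∂U/∂s = -2(s - 2) = 0 at s ∈ {2}; ∂U/∂t = -18(t - 2)(t - 1) = 0 at t ∈ {1, 2}.
The Hessian is diagonal: diag(U_ss, U_tt). Second derivatives: U_ss(2)=-2; U_tt(1)=18, U_tt(2)=-18.
Saddle points occur where the two diagonal entries have opposite signs: (2, 1). Count: 1.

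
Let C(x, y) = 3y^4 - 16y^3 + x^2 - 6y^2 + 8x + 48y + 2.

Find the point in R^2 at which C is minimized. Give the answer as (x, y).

C(x,y) separates as P(x) + Q(y) + 2, so its minimum is min P + min Q + 2.
P'(x) = 2x + 8 vanishes at x ∈ {-4}; Q'(y) = 12(y - 4)(y - 1)(y + 1) vanishes at y ∈ {-1, 1, 4}.
Local minima of P (where P''>0): P(-4)=-16. Local minima of Q: Q(-1)=-35, Q(4)=-160.
So the global minimum of C is P(-4) + Q(4) + 2 = -16 − 160 + 2 = -174, attained at (-4, 4).

(-4, 4)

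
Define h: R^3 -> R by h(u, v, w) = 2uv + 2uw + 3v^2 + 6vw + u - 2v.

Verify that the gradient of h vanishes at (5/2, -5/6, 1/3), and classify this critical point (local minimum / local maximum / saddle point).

saddle point

∇h = (2v + 2w + 1, 2u + 6v + 6w - 2, 2u + 6v); substituting (5/2, -5/6, 1/3) gives ∇h = (0, 0, 0), so (5/2, -5/6, 1/3) is indeed a critical point.
The Hessian is constant: H = [[0, 2, 2], [2, 6, 6], [2, 6, 0]].
Leading principal minors: Δ₁ = 0, Δ₂ = -4, Δ₃ = 24.
The minors fit neither the all-positive nor the alternating-sign pattern, so H is indefinite: a saddle point.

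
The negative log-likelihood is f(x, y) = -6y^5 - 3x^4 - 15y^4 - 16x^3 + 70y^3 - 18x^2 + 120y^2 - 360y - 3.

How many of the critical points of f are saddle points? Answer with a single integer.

6

f separates as a function of x plus a function of y, so ∇f=0 decouples.
∂f/∂x = -12x(x + 1)(x + 3) = 0 at x ∈ {-3, -1, 0}; ∂f/∂y = -30(y - 2)(y - 1)(y + 2)(y + 3) = 0 at y ∈ {-3, -2, 1, 2}.
The Hessian is diagonal: diag(f_xx, f_yy). Second derivatives: f_xx(-3)=-72, f_xx(-1)=24, f_xx(0)=-36; f_yy(-3)=600, f_yy(-2)=-360, f_yy(1)=360, f_yy(2)=-600.
Saddle points occur where the two diagonal entries have opposite signs: (-3, -3), (-3, 1), (-1, -2), (-1, 2), (0, -3), (0, 1). Count: 6.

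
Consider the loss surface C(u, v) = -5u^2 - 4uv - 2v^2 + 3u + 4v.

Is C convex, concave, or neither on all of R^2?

concave

C is quadratic, so its Hessian is the constant matrix H = [[-10, -4], [-4, -4]].
det(H) = 24, tr(H) = -14.
det(H) > 0 and tr(H) < 0, so H is negative definite everywhere: concave.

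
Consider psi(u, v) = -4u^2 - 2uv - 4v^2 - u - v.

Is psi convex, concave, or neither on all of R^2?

psi is quadratic, so its Hessian is the constant matrix H = [[-8, -2], [-2, -8]].
det(H) = 60, tr(H) = -16.
det(H) > 0 and tr(H) < 0, so H is negative definite everywhere: concave.

concave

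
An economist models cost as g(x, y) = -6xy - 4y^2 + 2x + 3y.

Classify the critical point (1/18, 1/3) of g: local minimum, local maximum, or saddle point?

The Hessian of g is constant: H = [[0, -6], [-6, -8]].
det(H) = 0·(-8) − (-6)² = -36.
Since det(H) < 0, H is indefinite and the critical point is a saddle point.

saddle point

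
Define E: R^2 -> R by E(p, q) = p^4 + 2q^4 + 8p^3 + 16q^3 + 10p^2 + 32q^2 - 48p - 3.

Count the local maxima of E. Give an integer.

E separates as a function of p plus a function of q, so ∇E=0 decouples.
∂E/∂p = 4(p - 1)(p + 3)(p + 4) = 0 at p ∈ {-4, -3, 1}; ∂E/∂q = 8q(q + 2)(q + 4) = 0 at q ∈ {-4, -2, 0}.
The Hessian is diagonal: diag(E_pp, E_qq). Second derivatives: E_pp(-4)=20, E_pp(-3)=-16, E_pp(1)=80; E_qq(-4)=64, E_qq(-2)=-32, E_qq(0)=64.
Local maxima occur where both diagonal entries negative: (-3, -2). Count: 1.

1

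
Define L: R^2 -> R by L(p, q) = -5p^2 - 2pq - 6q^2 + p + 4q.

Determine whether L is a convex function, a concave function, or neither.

concave

L is quadratic, so its Hessian is the constant matrix H = [[-10, -2], [-2, -12]].
det(H) = 116, tr(H) = -22.
det(H) > 0 and tr(H) < 0, so H is negative definite everywhere: concave.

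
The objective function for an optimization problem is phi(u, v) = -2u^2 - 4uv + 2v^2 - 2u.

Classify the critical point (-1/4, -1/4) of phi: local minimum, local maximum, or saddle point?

The Hessian of phi is constant: H = [[-4, -4], [-4, 4]].
det(H) = (-4)·4 − (-4)² = -32.
Since det(H) < 0, H is indefinite and the critical point is a saddle point.

saddle point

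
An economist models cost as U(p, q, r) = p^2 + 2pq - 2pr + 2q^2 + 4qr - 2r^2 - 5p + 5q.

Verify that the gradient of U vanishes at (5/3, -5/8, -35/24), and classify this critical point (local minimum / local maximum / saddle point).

saddle point

∇U = (2p + 2q - 2r - 5, 2p + 4q + 4r + 5, -2p + 4q - 4r); substituting (5/3, -5/8, -35/24) gives ∇U = (0, 0, 0), so (5/3, -5/8, -35/24) is indeed a critical point.
The Hessian is constant: H = [[2, 2, -2], [2, 4, 4], [-2, 4, -4]].
Leading principal minors: Δ₁ = 2, Δ₂ = 4, Δ₃ = -96.
The minors fit neither the all-positive nor the alternating-sign pattern, so H is indefinite: a saddle point.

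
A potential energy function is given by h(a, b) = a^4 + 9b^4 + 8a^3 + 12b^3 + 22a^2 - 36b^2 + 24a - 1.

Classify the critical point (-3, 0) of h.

The mixed partial ∂²h/∂a∂b is 0, so the Hessian at any point is diag(h_aa, h_bb) = diag(4(3a^2 + 12a + 11), 36(3b^2 + 2b - 2)).
At (-3, 0): H = diag(8, -72).
The eigenvalues have opposite signs, so H is indefinite: a saddle point.

saddle point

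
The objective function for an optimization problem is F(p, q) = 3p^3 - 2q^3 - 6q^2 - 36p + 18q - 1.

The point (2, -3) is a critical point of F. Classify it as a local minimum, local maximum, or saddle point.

The mixed partial ∂²F/∂p∂q is 0, so the Hessian at any point is diag(F_pp, F_qq) = diag(18p, -12(q + 1)).
At (2, -3): H = diag(36, 24).
Both eigenvalues are positive, so H is positive definite: a local minimum.

local minimum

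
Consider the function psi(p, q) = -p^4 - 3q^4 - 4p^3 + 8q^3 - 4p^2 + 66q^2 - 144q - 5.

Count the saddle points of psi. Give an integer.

psi separates as a function of p plus a function of q, so ∇psi=0 decouples.
∂psi/∂p = -4p(p + 1)(p + 2) = 0 at p ∈ {-2, -1, 0}; ∂psi/∂q = -12(q - 4)(q - 1)(q + 3) = 0 at q ∈ {-3, 1, 4}.
The Hessian is diagonal: diag(psi_pp, psi_qq). Second derivatives: psi_pp(-2)=-8, psi_pp(-1)=4, psi_pp(0)=-8; psi_qq(-3)=-336, psi_qq(1)=144, psi_qq(4)=-252.
Saddle points occur where the two diagonal entries have opposite signs: (-2, 1), (-1, -3), (-1, 4), (0, 1). Count: 4.

4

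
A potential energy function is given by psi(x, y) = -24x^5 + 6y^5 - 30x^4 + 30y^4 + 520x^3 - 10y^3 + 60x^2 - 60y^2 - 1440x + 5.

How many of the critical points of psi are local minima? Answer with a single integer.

4

psi separates as a function of x plus a function of y, so ∇psi=0 decouples.
∂psi/∂x = -120(x - 3)(x - 1)(x + 1)(x + 4) = 0 at x ∈ {-4, -1, 1, 3}; ∂psi/∂y = 30y(y - 1)(y + 1)(y + 4) = 0 at y ∈ {-4, -1, 0, 1}.
The Hessian is diagonal: diag(psi_xx, psi_yy). Second derivatives: psi_xx(-4)=12600, psi_xx(-1)=-2880, psi_xx(1)=2400, psi_xx(3)=-6720; psi_yy(-4)=-1800, psi_yy(-1)=180, psi_yy(0)=-120, psi_yy(1)=300.
Local minima occur where both diagonal entries positive: (-4, -1), (-4, 1), (1, -1), (1, 1). Count: 4.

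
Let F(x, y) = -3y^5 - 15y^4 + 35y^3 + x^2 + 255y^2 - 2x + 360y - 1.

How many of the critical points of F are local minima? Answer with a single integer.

2

F separates as a function of x plus a function of y, so ∇F=0 decouples.
∂F/∂x = 2(x - 1) = 0 at x ∈ {1}; ∂F/∂y = -15(y - 3)(y + 1)(y + 2)(y + 4) = 0 at y ∈ {-4, -2, -1, 3}.
The Hessian is diagonal: diag(F_xx, F_yy). Second derivatives: F_xx(1)=2; F_yy(-4)=630, F_yy(-2)=-150, F_yy(-1)=180, F_yy(3)=-2100.
Local minima occur where both diagonal entries positive: (1, -4), (1, -1). Count: 2.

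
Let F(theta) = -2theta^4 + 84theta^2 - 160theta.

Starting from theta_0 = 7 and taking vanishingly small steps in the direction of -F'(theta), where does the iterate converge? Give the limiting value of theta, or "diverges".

F'(theta) = -8(theta - 4)(theta - 1)(theta + 5), so F'(7) = -1728.
Gradient descent moves in the -F' direction, i.e. theta is increasing.
There is no critical point above theta=7, and F' keeps the same sign, so the iterate runs off to +∞.

diverges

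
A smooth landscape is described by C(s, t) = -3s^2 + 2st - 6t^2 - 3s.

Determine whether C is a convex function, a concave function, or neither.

concave

C is quadratic, so its Hessian is the constant matrix H = [[-6, 2], [2, -12]].
det(H) = 68, tr(H) = -18.
det(H) > 0 and tr(H) < 0, so H is negative definite everywhere: concave.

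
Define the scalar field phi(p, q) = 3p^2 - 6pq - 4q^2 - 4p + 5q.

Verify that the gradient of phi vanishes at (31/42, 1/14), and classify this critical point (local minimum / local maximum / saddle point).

saddle point

∇phi = (6p - 6q - 4, -6p - 8q + 5); substituting (31/42, 1/14) gives ∇phi = (0, 0), so (31/42, 1/14) is indeed a critical point.
The Hessian of phi is constant: H = [[6, -6], [-6, -8]].
det(H) = 6·(-8) − (-6)² = -84.
Since det(H) < 0, H is indefinite and the critical point is a saddle point.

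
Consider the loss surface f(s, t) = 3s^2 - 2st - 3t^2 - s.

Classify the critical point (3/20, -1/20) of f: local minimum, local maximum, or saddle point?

saddle point

The Hessian of f is constant: H = [[6, -2], [-2, -6]].
det(H) = 6·(-6) − (-2)² = -40.
Since det(H) < 0, H is indefinite and the critical point is a saddle point.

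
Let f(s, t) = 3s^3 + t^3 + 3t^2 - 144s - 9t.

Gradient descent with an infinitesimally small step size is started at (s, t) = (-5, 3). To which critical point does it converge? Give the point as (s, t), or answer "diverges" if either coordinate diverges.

f is separable, so gradient descent decouples: s follows -∂f/∂s, t follows -∂f/∂t.
∂f/∂s = 9(s - 4)(s + 4); at s=-5 this is 81, so s decreases.
∂f/∂t = 3(t - 1)(t + 3); at t=3 this is 36, so t decreases.
The s-coordinate has no critical point in that direction and runs off to infinity.

diverges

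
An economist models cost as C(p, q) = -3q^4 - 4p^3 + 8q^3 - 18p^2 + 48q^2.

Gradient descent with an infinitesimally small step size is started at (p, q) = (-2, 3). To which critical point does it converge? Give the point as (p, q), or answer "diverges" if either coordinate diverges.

C is separable, so gradient descent decouples: p follows -∂C/∂p, q follows -∂C/∂q.
∂C/∂p = -12p(p + 3); at p=-2 this is 24, so p decreases.
∂C/∂q = -12q(q - 4)(q + 2); at q=3 this is 180, so q decreases.
p converges to its nearest critical value -3 (a local min of the p-part); q converges to 0. The iterate converges to (-3, 0).

(-3, 0)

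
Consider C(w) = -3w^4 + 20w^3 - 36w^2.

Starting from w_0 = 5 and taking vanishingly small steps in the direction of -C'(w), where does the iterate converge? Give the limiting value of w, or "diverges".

C'(w) = -12w(w - 3)(w - 2), so C'(5) = -360.
Gradient descent moves in the -C' direction, i.e. w is increasing.
There is no critical point above w=5, and C' keeps the same sign, so the iterate runs off to +∞.

diverges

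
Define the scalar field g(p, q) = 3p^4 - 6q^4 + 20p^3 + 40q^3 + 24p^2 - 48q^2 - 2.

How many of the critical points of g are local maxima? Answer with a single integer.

2

g separates as a function of p plus a function of q, so ∇g=0 decouples.
∂g/∂p = 12p(p + 1)(p + 4) = 0 at p ∈ {-4, -1, 0}; ∂g/∂q = -24q(q - 4)(q - 1) = 0 at q ∈ {0, 1, 4}.
The Hessian is diagonal: diag(g_pp, g_qq). Second derivatives: g_pp(-4)=144, g_pp(-1)=-36, g_pp(0)=48; g_qq(0)=-96, g_qq(1)=72, g_qq(4)=-288.
Local maxima occur where both diagonal entries negative: (-1, 0), (-1, 4). Count: 2.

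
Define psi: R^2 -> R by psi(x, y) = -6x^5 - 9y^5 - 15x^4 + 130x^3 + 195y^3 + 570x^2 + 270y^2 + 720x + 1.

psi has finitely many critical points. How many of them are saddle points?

psi separates as a function of x plus a function of y, so ∇psi=0 decouples.
∂psi/∂x = -30(x - 4)(x + 1)(x + 2)(x + 3) = 0 at x ∈ {-3, -2, -1, 4}; ∂psi/∂y = -45y(y - 4)(y + 1)(y + 3) = 0 at y ∈ {-3, -1, 0, 4}.
The Hessian is diagonal: diag(psi_xx, psi_yy). Second derivatives: psi_xx(-3)=420, psi_xx(-2)=-180, psi_xx(-1)=300, psi_xx(4)=-6300; psi_yy(-3)=1890, psi_yy(-1)=-450, psi_yy(0)=540, psi_yy(4)=-6300.
Saddle points occur where the two diagonal entries have opposite signs: (-3, -1), (-3, 4), (-2, -3), (-2, 0), (-1, -1), (-1, 4), (4, -3), (4, 0). Count: 8.

8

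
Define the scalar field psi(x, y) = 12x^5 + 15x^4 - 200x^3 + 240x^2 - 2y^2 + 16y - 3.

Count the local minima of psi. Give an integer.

psi separates as a function of x plus a function of y, so ∇psi=0 decouples.
∂psi/∂x = 60x(x - 2)(x - 1)(x + 4) = 0 at x ∈ {-4, 0, 1, 2}; ∂psi/∂y = -4(y - 4) = 0 at y ∈ {4}.
The Hessian is diagonal: diag(psi_xx, psi_yy). Second derivatives: psi_xx(-4)=-7200, psi_xx(0)=480, psi_xx(1)=-300, psi_xx(2)=720; psi_yy(4)=-4.
Local minima occur where both diagonal entries positive: none. Count: 0.

0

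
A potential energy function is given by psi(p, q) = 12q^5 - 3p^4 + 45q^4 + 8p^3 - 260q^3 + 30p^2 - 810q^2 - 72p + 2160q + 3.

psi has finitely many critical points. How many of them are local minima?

2

psi separates as a function of p plus a function of q, so ∇psi=0 decouples.
∂psi/∂p = -12(p - 3)(p - 1)(p + 2) = 0 at p ∈ {-2, 1, 3}; ∂psi/∂q = 60(q - 3)(q - 1)(q + 3)(q + 4) = 0 at q ∈ {-4, -3, 1, 3}.
The Hessian is diagonal: diag(psi_pp, psi_qq). Second derivatives: psi_pp(-2)=-180, psi_pp(1)=72, psi_pp(3)=-120; psi_qq(-4)=-2100, psi_qq(-3)=1440, psi_qq(1)=-2400, psi_qq(3)=5040.
Local minima occur where both diagonal entries positive: (1, -3), (1, 3). Count: 2.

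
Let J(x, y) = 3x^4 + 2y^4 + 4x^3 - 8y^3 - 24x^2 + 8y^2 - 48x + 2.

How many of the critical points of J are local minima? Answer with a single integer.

4

J separates as a function of x plus a function of y, so ∇J=0 decouples.
∂J/∂x = 12(x - 2)(x + 1)(x + 2) = 0 at x ∈ {-2, -1, 2}; ∂J/∂y = 8y(y - 2)(y - 1) = 0 at y ∈ {0, 1, 2}.
The Hessian is diagonal: diag(J_xx, J_yy). Second derivatives: J_xx(-2)=48, J_xx(-1)=-36, J_xx(2)=144; J_yy(0)=16, J_yy(1)=-8, J_yy(2)=16.
Local minima occur where both diagonal entries positive: (-2, 0), (-2, 2), (2, 0), (2, 2). Count: 4.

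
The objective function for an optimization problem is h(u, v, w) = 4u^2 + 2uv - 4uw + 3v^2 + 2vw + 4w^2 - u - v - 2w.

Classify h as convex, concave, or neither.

h is quadratic, so its Hessian is the constant matrix H = [[8, 2, -4], [2, 6, 2], [-4, 2, 8]].
Leading principal minors: 8, 44, 192.
All positive ⇒ H ≻ 0 ⇒ convex.

convex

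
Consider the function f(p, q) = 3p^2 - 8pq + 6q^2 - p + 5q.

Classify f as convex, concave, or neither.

f is quadratic, so its Hessian is the constant matrix H = [[6, -8], [-8, 12]].
det(H) = 8, tr(H) = 18.
det(H) > 0 and tr(H) > 0, so H is positive definite everywhere: convex.

convex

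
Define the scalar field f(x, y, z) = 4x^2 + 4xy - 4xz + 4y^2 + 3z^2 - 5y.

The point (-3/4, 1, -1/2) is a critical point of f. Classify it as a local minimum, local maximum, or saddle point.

local minimum

The Hessian is constant: H = [[8, 4, -4], [4, 8, 0], [-4, 0, 6]].
Leading principal minors: Δ₁ = 8, Δ₂ = 48, Δ₃ = 160.
All leading minors are positive, so H is positive definite: a local minimum.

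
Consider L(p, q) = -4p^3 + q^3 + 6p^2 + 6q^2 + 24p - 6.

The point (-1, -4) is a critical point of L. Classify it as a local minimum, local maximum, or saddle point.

The mixed partial ∂²L/∂p∂q is 0, so the Hessian at any point is diag(L_pp, L_qq) = diag(12(-2p + 1), 6(q + 2)).
At (-1, -4): H = diag(36, -12).
The eigenvalues have opposite signs, so H is indefinite: a saddle point.

saddle point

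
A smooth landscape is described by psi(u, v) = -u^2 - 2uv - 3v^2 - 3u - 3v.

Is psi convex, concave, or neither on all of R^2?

psi is quadratic, so its Hessian is the constant matrix H = [[-2, -2], [-2, -6]].
det(H) = 8, tr(H) = -8.
det(H) > 0 and tr(H) < 0, so H is negative definite everywhere: concave.

concave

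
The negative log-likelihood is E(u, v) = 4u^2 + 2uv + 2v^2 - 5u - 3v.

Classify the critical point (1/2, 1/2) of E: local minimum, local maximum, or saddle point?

The Hessian of E is constant: H = [[8, 2], [2, 4]].
det(H) = 8·4 − 2² = 28.
det(H) > 0 and tr(H) = 12 > 0, so H is positive definite and the point is a local minimum.

local minimum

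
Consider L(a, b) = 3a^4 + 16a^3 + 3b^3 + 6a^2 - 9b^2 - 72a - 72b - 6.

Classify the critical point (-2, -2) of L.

local maximum

The mixed partial ∂²L/∂a∂b is 0, so the Hessian at any point is diag(L_aa, L_bb) = diag(12(3a^2 + 8a + 1), 18(b - 1)).
At (-2, -2): H = diag(-36, -54).
Both eigenvalues are negative, so H is negative definite: a local maximum.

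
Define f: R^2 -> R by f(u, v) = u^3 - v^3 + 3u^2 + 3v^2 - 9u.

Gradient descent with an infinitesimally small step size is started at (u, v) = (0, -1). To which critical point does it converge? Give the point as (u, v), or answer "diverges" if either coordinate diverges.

f is separable, so gradient descent decouples: u follows -∂f/∂u, v follows -∂f/∂v.
∂f/∂u = 3(u - 1)(u + 3); at u=0 this is -9, so u increases.
∂f/∂v = -3v(v - 2); at v=-1 this is -9, so v increases.
u converges to its nearest critical value 1 (a local min of the u-part); v converges to 0. The iterate converges to (1, 0).

(1, 0)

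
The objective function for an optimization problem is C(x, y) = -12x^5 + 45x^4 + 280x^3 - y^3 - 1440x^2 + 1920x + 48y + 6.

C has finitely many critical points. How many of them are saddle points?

4

C separates as a function of x plus a function of y, so ∇C=0 decouples.
∂C/∂x = -60(x - 4)(x - 2)(x - 1)(x + 4) = 0 at x ∈ {-4, 1, 2, 4}; ∂C/∂y = -3(y - 4)(y + 4) = 0 at y ∈ {-4, 4}.
The Hessian is diagonal: diag(C_xx, C_yy). Second derivatives: C_xx(-4)=14400, C_xx(1)=-900, C_xx(2)=720, C_xx(4)=-2880; C_yy(-4)=24, C_yy(4)=-24.
Saddle points occur where the two diagonal entries have opposite signs: (-4, 4), (1, -4), (2, 4), (4, -4). Count: 4.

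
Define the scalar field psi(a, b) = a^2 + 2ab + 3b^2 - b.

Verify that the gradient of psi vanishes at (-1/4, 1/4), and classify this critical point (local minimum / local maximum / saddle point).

∇psi = (2a + 2b, 2a + 6b - 1); substituting (-1/4, 1/4) gives ∇psi = (0, 0), so (-1/4, 1/4) is indeed a critical point.
The Hessian of psi is constant: H = [[2, 2], [2, 6]].
det(H) = 2·6 − 2² = 8.
det(H) > 0 and tr(H) = 8 > 0, so H is positive definite and the point is a local minimum.

local minimum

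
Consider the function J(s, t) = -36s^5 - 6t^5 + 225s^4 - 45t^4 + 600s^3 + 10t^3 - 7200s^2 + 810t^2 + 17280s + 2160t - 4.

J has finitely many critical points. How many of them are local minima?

4

J separates as a function of s plus a function of t, so ∇J=0 decouples.
∂J/∂s = -180(s - 4)(s - 3)(s - 2)(s + 4) = 0 at s ∈ {-4, 2, 3, 4}; ∂J/∂t = -30(t - 3)(t + 2)(t + 3)(t + 4) = 0 at t ∈ {-4, -3, -2, 3}.
The Hessian is diagonal: diag(J_ss, J_tt). Second derivatives: J_ss(-4)=60480, J_ss(2)=-2160, J_ss(3)=1260, J_ss(4)=-2880; J_tt(-4)=420, J_tt(-3)=-180, J_tt(-2)=300, J_tt(3)=-6300.
Local minima occur where both diagonal entries positive: (-4, -4), (-4, -2), (3, -4), (3, -2). Count: 4.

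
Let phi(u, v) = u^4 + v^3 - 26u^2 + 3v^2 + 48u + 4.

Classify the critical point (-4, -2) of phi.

The mixed partial ∂²phi/∂u∂v is 0, so the Hessian at any point is diag(phi_uu, phi_vv) = diag(4(3u^2 - 13), 6(v + 1)).
At (-4, -2): H = diag(140, -6).
The eigenvalues have opposite signs, so H is indefinite: a saddle point.

saddle point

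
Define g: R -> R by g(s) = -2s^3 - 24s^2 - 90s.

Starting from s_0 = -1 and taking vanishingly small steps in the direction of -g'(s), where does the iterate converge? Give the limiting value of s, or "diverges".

diverges

g'(s) = -6(s + 3)(s + 5), so g'(-1) = -48.
Gradient descent moves in the -g' direction, i.e. s is increasing.
There is no critical point above s=-1, and g' keeps the same sign, so the iterate runs off to +∞.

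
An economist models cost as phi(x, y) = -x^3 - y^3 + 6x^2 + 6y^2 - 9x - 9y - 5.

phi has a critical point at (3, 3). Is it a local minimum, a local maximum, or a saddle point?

The mixed partial ∂²phi/∂x∂y is 0, so the Hessian at any point is diag(phi_xx, phi_yy) = diag(6(-x + 2), 6(-y + 2)).
At (3, 3): H = diag(-6, -6).
Both eigenvalues are negative, so H is negative definite: a local maximum.

local maximum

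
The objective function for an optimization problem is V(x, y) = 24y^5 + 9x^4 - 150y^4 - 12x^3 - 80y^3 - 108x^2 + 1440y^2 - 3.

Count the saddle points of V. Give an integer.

6

V separates as a function of x plus a function of y, so ∇V=0 decouples.
∂V/∂x = 36x(x - 3)(x + 2) = 0 at x ∈ {-2, 0, 3}; ∂V/∂y = 120y(y - 4)(y - 3)(y + 2) = 0 at y ∈ {-2, 0, 3, 4}.
The Hessian is diagonal: diag(V_xx, V_yy). Second derivatives: V_xx(-2)=360, V_xx(0)=-216, V_xx(3)=540; V_yy(-2)=-7200, V_yy(0)=2880, V_yy(3)=-1800, V_yy(4)=2880.
Saddle points occur where the two diagonal entries have opposite signs: (-2, -2), (-2, 3), (0, 0), (0, 4), (3, -2), (3, 3). Count: 6.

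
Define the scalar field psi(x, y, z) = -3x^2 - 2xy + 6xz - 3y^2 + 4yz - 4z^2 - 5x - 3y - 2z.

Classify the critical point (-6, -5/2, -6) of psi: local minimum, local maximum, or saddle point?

The Hessian is constant: H = [[-6, -2, 6], [-2, -6, 4], [6, 4, -8]].
Leading principal minors: Δ₁ = -6, Δ₂ = 32, Δ₃ = -40.
The minors alternate sign starting negative (−, +, −), so H is negative definite: a local maximum.

local maximum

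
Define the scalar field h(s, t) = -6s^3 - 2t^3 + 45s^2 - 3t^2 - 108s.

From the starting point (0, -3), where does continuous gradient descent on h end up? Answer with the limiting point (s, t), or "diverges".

(2, -1)

h is separable, so gradient descent decouples: s follows -∂h/∂s, t follows -∂h/∂t.
∂h/∂s = -18(s - 3)(s - 2); at s=0 this is -108, so s increases.
∂h/∂t = -6t(t + 1); at t=-3 this is -36, so t increases.
s converges to its nearest critical value 2 (a local min of the s-part); t converges to -1. The iterate converges to (2, -1).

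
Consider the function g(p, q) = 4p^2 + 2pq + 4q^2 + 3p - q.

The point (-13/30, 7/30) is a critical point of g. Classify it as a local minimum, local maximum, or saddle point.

local minimum

The Hessian of g is constant: H = [[8, 2], [2, 8]].
det(H) = 8·8 − 2² = 60.
det(H) > 0 and tr(H) = 16 > 0, so H is positive definite and the point is a local minimum.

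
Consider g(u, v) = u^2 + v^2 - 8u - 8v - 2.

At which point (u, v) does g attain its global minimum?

g(u,v) separates as P(u) + Q(v) − 2, so its minimum is min P + min Q − 2.
P'(u) = 2u - 8 vanishes at u ∈ {4}; Q'(v) = 2v - 8 vanishes at v ∈ {4}.
Local minima of P (where P''>0): P(4)=-16. Local minima of Q: Q(4)=-16.
So the global minimum of g is P(4) + Q(4) − 2 = -16 − 16 − 2 = -34, attained at (4, 4).

(4, 4)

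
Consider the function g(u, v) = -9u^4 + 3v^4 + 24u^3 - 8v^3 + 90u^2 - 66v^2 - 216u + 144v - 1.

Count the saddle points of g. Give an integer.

g separates as a function of u plus a function of v, so ∇g=0 decouples.
∂g/∂u = -36(u - 3)(u - 1)(u + 2) = 0 at u ∈ {-2, 1, 3}; ∂g/∂v = 12(v - 4)(v - 1)(v + 3) = 0 at v ∈ {-3, 1, 4}.
The Hessian is diagonal: diag(g_uu, g_vv). Second derivatives: g_uu(-2)=-540, g_uu(1)=216, g_uu(3)=-360; g_vv(-3)=336, g_vv(1)=-144, g_vv(4)=252.
Saddle points occur where the two diagonal entries have opposite signs: (-2, -3), (-2, 4), (1, 1), (3, -3), (3, 4). Count: 5.

5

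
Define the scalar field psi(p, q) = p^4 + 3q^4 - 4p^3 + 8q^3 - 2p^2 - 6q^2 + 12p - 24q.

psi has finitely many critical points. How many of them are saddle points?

4

psi separates as a function of p plus a function of q, so ∇psi=0 decouples.
∂psi/∂p = 4(p - 3)(p - 1)(p + 1) = 0 at p ∈ {-1, 1, 3}; ∂psi/∂q = 12(q - 1)(q + 1)(q + 2) = 0 at q ∈ {-2, -1, 1}.
The Hessian is diagonal: diag(psi_pp, psi_qq). Second derivatives: psi_pp(-1)=32, psi_pp(1)=-16, psi_pp(3)=32; psi_qq(-2)=36, psi_qq(-1)=-24, psi_qq(1)=72.
Saddle points occur where the two diagonal entries have opposite signs: (-1, -1), (1, -2), (1, 1), (3, -1). Count: 4.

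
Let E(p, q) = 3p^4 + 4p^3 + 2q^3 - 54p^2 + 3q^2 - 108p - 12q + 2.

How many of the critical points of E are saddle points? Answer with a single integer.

3

E separates as a function of p plus a function of q, so ∇E=0 decouples.
∂E/∂p = 12(p - 3)(p + 1)(p + 3) = 0 at p ∈ {-3, -1, 3}; ∂E/∂q = 6(q - 1)(q + 2) = 0 at q ∈ {-2, 1}.
The Hessian is diagonal: diag(E_pp, E_qq). Second derivatives: E_pp(-3)=144, E_pp(-1)=-96, E_pp(3)=288; E_qq(-2)=-18, E_qq(1)=18.
Saddle points occur where the two diagonal entries have opposite signs: (-3, -2), (-1, 1), (3, -2). Count: 3.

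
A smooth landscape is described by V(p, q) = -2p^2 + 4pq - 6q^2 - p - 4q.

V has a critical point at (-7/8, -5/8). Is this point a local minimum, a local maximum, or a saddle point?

local maximum

The Hessian of V is constant: H = [[-4, 4], [4, -12]].
det(H) = (-4)·(-12) − 4² = 32.
det(H) > 0 and tr(H) = -16 < 0, so H is negative definite and the point is a local maximum.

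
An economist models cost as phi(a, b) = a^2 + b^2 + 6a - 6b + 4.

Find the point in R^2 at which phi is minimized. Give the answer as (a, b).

(-3, 3)

phi(a,b) separates as P(a) + Q(b) + 4, so its minimum is min P + min Q + 4.
P'(a) = 2a + 6 vanishes at a ∈ {-3}; Q'(b) = 2b - 6 vanishes at b ∈ {3}.
Local minima of P (where P''>0): P(-3)=-9. Local minima of Q: Q(3)=-9.
So the global minimum of phi is P(-3) + Q(3) + 4 = -9 − 9 + 4 = -14, attained at (-3, 3).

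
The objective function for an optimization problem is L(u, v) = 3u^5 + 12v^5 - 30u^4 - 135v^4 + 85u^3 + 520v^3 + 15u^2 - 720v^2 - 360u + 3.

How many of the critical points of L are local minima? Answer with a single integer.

L separates as a function of u plus a function of v, so ∇L=0 decouples.
∂L/∂u = 15(u - 4)(u - 3)(u - 2)(u + 1) = 0 at u ∈ {-1, 2, 3, 4}; ∂L/∂v = 60v(v - 4)(v - 3)(v - 2) = 0 at v ∈ {0, 2, 3, 4}.
The Hessian is diagonal: diag(L_uu, L_vv). Second derivatives: L_uu(-1)=-900, L_uu(2)=90, L_uu(3)=-60, L_uu(4)=150; L_vv(0)=-1440, L_vv(2)=240, L_vv(3)=-180, L_vv(4)=480.
Local minima occur where both diagonal entries positive: (2, 2), (2, 4), (4, 2), (4, 4). Count: 4.

4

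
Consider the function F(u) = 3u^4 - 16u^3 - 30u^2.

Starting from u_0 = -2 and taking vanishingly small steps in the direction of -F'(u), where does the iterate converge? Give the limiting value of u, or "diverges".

F'(u) = 12u(u - 5)(u + 1), so F'(-2) = -168.
Gradient descent moves in the -F' direction, i.e. u is increasing.
The nearest critical point in that direction is u = -1, where F'' = 72 > 0 (a local minimum). The iterate converges there.

-1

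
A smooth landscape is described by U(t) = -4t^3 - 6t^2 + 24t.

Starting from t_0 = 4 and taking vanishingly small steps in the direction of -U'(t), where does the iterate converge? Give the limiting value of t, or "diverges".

U'(t) = -12(t - 1)(t + 2), so U'(4) = -216.
Gradient descent moves in the -U' direction, i.e. t is increasing.
There is no critical point above t=4, and U' keeps the same sign, so the iterate runs off to +∞.

diverges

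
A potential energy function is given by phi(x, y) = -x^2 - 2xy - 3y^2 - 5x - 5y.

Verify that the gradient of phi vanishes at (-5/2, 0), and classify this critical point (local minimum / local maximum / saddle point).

local maximum

∇phi = (-2x - 2y - 5, -2x - 6y - 5); substituting (-5/2, 0) gives ∇phi = (0, 0), so (-5/2, 0) is indeed a critical point.
The Hessian of phi is constant: H = [[-2, -2], [-2, -6]].
det(H) = (-2)·(-6) − (-2)² = 8.
det(H) > 0 and tr(H) = -8 < 0, so H is negative definite and the point is a local maximum.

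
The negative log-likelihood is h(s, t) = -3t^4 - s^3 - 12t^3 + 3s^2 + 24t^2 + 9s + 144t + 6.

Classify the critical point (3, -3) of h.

The mixed partial ∂²h/∂s∂t is 0, so the Hessian at any point is diag(h_ss, h_tt) = diag(6(-s + 1), 12(-3t^2 - 6t + 4)).
At (3, -3): H = diag(-12, -60).
Both eigenvalues are negative, so H is negative definite: a local maximum.

local maximum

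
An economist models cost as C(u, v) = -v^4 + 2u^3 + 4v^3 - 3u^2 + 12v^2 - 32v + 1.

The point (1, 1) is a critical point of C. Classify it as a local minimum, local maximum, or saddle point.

local minimum

The mixed partial ∂²C/∂u∂v is 0, so the Hessian at any point is diag(C_uu, C_vv) = diag(6(2u - 1), 12(-v^2 + 2v + 2)).
At (1, 1): H = diag(6, 36).
Both eigenvalues are positive, so H is positive definite: a local minimum.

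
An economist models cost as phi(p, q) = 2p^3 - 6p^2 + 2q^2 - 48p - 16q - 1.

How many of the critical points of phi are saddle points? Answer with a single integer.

phi separates as a function of p plus a function of q, so ∇phi=0 decouples.
∂phi/∂p = 6(p - 4)(p + 2) = 0 at p ∈ {-2, 4}; ∂phi/∂q = 4(q - 4) = 0 at q ∈ {4}.
The Hessian is diagonal: diag(phi_pp, phi_qq). Second derivatives: phi_pp(-2)=-36, phi_pp(4)=36; phi_qq(4)=4.
Saddle points occur where the two diagonal entries have opposite signs: (-2, 4). Count: 1.

1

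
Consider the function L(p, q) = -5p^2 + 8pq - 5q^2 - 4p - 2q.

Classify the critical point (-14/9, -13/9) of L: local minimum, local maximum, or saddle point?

The Hessian of L is constant: H = [[-10, 8], [8, -10]].
det(H) = (-10)·(-10) − 8² = 36.
det(H) > 0 and tr(H) = -20 < 0, so H is negative definite and the point is a local maximum.

local maximum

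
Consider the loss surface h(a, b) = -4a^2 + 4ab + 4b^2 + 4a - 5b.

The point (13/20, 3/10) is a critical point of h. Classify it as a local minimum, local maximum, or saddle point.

The Hessian of h is constant: H = [[-8, 4], [4, 8]].
det(H) = (-8)·8 − 4² = -80.
Since det(H) < 0, H is indefinite and the critical point is a saddle point.

saddle point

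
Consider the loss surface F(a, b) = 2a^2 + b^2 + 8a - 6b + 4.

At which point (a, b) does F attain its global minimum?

(-2, 3)

F(a,b) separates as P(a) + Q(b) + 4, so its minimum is min P + min Q + 4.
P'(a) = 4a + 8 vanishes at a ∈ {-2}; Q'(b) = 2b - 6 vanishes at b ∈ {3}.
Local minima of P (where P''>0): P(-2)=-8. Local minima of Q: Q(3)=-9.
So the global minimum of F is P(-2) + Q(3) + 4 = -8 − 9 + 4 = -13, attained at (-2, 3).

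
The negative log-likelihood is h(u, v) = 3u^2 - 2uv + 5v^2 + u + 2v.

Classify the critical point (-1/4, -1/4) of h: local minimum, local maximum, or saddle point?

The Hessian of h is constant: H = [[6, -2], [-2, 10]].
det(H) = 6·10 − (-2)² = 56.
det(H) > 0 and tr(H) = 16 > 0, so H is positive definite and the point is a local minimum.

local minimum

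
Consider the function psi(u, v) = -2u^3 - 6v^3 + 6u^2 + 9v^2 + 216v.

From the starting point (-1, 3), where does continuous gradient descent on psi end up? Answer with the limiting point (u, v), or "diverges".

psi is separable, so gradient descent decouples: u follows -∂psi/∂u, v follows -∂psi/∂v.
∂psi/∂u = -6u(u - 2); at u=-1 this is -18, so u increases.
∂psi/∂v = -18(v - 4)(v + 3); at v=3 this is 108, so v decreases.
u converges to its nearest critical value 0 (a local min of the u-part); v converges to -3. The iterate converges to (0, -3).

(0, -3)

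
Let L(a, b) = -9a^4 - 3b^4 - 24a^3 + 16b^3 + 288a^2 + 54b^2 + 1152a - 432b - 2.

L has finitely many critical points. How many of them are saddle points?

4

L separates as a function of a plus a function of b, so ∇L=0 decouples.
∂L/∂a = -36(a - 4)(a + 2)(a + 4) = 0 at a ∈ {-4, -2, 4}; ∂L/∂b = -12(b - 4)(b - 3)(b + 3) = 0 at b ∈ {-3, 3, 4}.
The Hessian is diagonal: diag(L_aa, L_bb). Second derivatives: L_aa(-4)=-576, L_aa(-2)=432, L_aa(4)=-1728; L_bb(-3)=-504, L_bb(3)=72, L_bb(4)=-84.
Saddle points occur where the two diagonal entries have opposite signs: (-4, 3), (-2, -3), (-2, 4), (4, 3). Count: 4.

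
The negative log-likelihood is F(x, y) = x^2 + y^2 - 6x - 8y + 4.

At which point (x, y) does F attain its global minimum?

(3, 4)

F(x,y) separates as P(x) + Q(y) + 4, so its minimum is min P + min Q + 4.
P'(x) = 2x - 6 vanishes at x ∈ {3}; Q'(y) = 2y - 8 vanishes at y ∈ {4}.
Local minima of P (where P''>0): P(3)=-9. Local minima of Q: Q(4)=-16.
So the global minimum of F is P(3) + Q(4) + 4 = -9 − 16 + 4 = -21, attained at (3, 4).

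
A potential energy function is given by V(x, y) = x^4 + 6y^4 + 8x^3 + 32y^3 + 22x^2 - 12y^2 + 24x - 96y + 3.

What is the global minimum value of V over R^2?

V(x,y) separates as P(x) + Q(y) + 3, so its minimum is min P + min Q + 3.
P'(x) = 4(x + 1)(x + 2)(x + 3) vanishes at x ∈ {-3, -2, -1}; Q'(y) = 24(y - 1)(y + 1)(y + 4) vanishes at y ∈ {-4, -1, 1}.
Local minima of P (where P''>0): P(-3)=-9, P(-1)=-9. Local minima of Q: Q(-4)=-320, Q(1)=-70.
So the global minimum of V is P(-3) + Q(-4) + 3 = -9 − 320 + 3 = -326, attained at (-3, -4).

-326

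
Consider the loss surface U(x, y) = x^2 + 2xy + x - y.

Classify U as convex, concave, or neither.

neither

U is quadratic, so its Hessian is the constant matrix H = [[2, 2], [2, 0]].
det(H) = -4, tr(H) = 2.
det(H) < 0, so H is indefinite: neither convex nor concave.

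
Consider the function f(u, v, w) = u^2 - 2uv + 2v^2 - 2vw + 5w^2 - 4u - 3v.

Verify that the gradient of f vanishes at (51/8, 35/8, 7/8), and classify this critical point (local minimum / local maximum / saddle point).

local minimum

∇f = (2u - 2v - 4, -2u + 4v - 2w - 3, -2v + 10w); substituting (51/8, 35/8, 7/8) gives ∇f = (0, 0, 0), so (51/8, 35/8, 7/8) is indeed a critical point.
The Hessian is constant: H = [[2, -2, 0], [-2, 4, -2], [0, -2, 10]].
Leading principal minors: Δ₁ = 2, Δ₂ = 4, Δ₃ = 32.
All leading minors are positive, so H is positive definite: a local minimum.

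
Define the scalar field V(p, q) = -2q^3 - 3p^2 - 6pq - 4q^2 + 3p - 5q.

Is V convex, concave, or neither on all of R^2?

neither

The term -2q^3 is cubic, so the Hessian is not constant.
∂²V/∂q² = -12q - 8, which takes both signs as q varies (negative for sufficiently large q). A diagonal entry of the Hessian changing sign means the Hessian is neither positive- nor negative-semidefinite on all of R^2.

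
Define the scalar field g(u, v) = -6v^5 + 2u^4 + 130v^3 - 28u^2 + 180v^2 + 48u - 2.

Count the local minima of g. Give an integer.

4

g separates as a function of u plus a function of v, so ∇g=0 decouples.
∂g/∂u = 8(u - 2)(u - 1)(u + 3) = 0 at u ∈ {-3, 1, 2}; ∂g/∂v = -30v(v - 4)(v + 1)(v + 3) = 0 at v ∈ {-3, -1, 0, 4}.
The Hessian is diagonal: diag(g_uu, g_vv). Second derivatives: g_uu(-3)=160, g_uu(1)=-32, g_uu(2)=40; g_vv(-3)=1260, g_vv(-1)=-300, g_vv(0)=360, g_vv(4)=-4200.
Local minima occur where both diagonal entries positive: (-3, -3), (-3, 0), (2, -3), (2, 0). Count: 4.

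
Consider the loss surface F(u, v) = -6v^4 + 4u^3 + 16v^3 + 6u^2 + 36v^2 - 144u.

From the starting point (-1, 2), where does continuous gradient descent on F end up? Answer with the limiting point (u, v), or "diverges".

(3, 0)

F is separable, so gradient descent decouples: u follows -∂F/∂u, v follows -∂F/∂v.
∂F/∂u = 12(u - 3)(u + 4); at u=-1 this is -144, so u increases.
∂F/∂v = -24v(v - 3)(v + 1); at v=2 this is 144, so v decreases.
u converges to its nearest critical value 3 (a local min of the u-part); v converges to 0. The iterate converges to (3, 0).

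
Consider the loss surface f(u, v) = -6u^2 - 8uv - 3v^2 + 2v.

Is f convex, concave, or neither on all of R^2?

concave

f is quadratic, so its Hessian is the constant matrix H = [[-12, -8], [-8, -6]].
det(H) = 8, tr(H) = -18.
det(H) > 0 and tr(H) < 0, so H is negative definite everywhere: concave.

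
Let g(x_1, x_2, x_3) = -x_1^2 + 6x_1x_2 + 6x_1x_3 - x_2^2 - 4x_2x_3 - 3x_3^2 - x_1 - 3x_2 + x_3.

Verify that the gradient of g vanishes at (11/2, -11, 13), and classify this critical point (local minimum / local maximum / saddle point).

∇g = (-2x_1 + 6x_2 + 6x_3 - 1, 6x_1 - 2x_2 - 4x_3 - 3, 6x_1 - 4x_2 - 6x_3 + 1); substituting (11/2, -11, 13) gives ∇g = (0, 0, 0), so (11/2, -11, 13) is indeed a critical point.
The Hessian is constant: H = [[-2, 6, 6], [6, -2, -4], [6, -4, -6]].
Leading principal minors: Δ₁ = -2, Δ₂ = -32, Δ₃ = 8.
The minors fit neither the all-positive nor the alternating-sign pattern, so H is indefinite: a saddle point.

saddle point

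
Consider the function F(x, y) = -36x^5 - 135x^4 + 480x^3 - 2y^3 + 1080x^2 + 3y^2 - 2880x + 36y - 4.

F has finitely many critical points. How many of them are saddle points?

F separates as a function of x plus a function of y, so ∇F=0 decouples.
∂F/∂x = -180(x - 2)(x - 1)(x + 2)(x + 4) = 0 at x ∈ {-4, -2, 1, 2}; ∂F/∂y = -6(y - 3)(y + 2) = 0 at y ∈ {-2, 3}.
The Hessian is diagonal: diag(F_xx, F_yy). Second derivatives: F_xx(-4)=10800, F_xx(-2)=-4320, F_xx(1)=2700, F_xx(2)=-4320; F_yy(-2)=30, F_yy(3)=-30.
Saddle points occur where the two diagonal entries have opposite signs: (-4, 3), (-2, -2), (1, 3), (2, -2). Count: 4.

4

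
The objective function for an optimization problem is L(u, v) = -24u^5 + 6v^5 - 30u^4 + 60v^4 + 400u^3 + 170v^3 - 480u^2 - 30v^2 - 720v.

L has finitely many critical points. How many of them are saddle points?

8

L separates as a function of u plus a function of v, so ∇L=0 decouples.
∂L/∂u = -120u(u - 2)(u - 1)(u + 4) = 0 at u ∈ {-4, 0, 1, 2}; ∂L/∂v = 30(v - 1)(v + 2)(v + 3)(v + 4) = 0 at v ∈ {-4, -3, -2, 1}.
The Hessian is diagonal: diag(L_uu, L_vv). Second derivatives: L_uu(-4)=14400, L_uu(0)=-960, L_uu(1)=600, L_uu(2)=-1440; L_vv(-4)=-300, L_vv(-3)=120, L_vv(-2)=-180, L_vv(1)=1800.
Saddle points occur where the two diagonal entries have opposite signs: (-4, -4), (-4, -2), (0, -3), (0, 1), (1, -4), (1, -2), (2, -3), (2, 1). Count: 8.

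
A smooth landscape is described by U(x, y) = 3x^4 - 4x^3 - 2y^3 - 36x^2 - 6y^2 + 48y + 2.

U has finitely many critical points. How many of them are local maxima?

1

U separates as a function of x plus a function of y, so ∇U=0 decouples.
∂U/∂x = 12x(x - 3)(x + 2) = 0 at x ∈ {-2, 0, 3}; ∂U/∂y = -6(y - 2)(y + 4) = 0 at y ∈ {-4, 2}.
The Hessian is diagonal: diag(U_xx, U_yy). Second derivatives: U_xx(-2)=120, U_xx(0)=-72, U_xx(3)=180; U_yy(-4)=36, U_yy(2)=-36.
Local maxima occur where both diagonal entries negative: (0, 2). Count: 1.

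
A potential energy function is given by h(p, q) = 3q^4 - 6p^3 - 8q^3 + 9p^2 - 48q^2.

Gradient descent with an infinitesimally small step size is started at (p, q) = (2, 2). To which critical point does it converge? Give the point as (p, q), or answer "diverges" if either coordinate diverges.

diverges

h is separable, so gradient descent decouples: p follows -∂h/∂p, q follows -∂h/∂q.
∂h/∂p = -18p(p - 1); at p=2 this is -36, so p increases.
∂h/∂q = 12q(q - 4)(q + 2); at q=2 this is -192, so q increases.
The p-coordinate has no critical point in that direction and runs off to infinity.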